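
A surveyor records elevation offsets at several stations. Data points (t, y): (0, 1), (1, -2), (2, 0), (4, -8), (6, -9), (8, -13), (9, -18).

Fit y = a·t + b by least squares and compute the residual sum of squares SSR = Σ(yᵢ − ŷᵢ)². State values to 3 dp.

SSR = 17.603

Sums needed: Σt·t = 202, Σt = 30, Σ1 = 7.
Moment sums: Σt·y = -354, Σy = -49.
Δ = 202·7 − 30² = 514.
a = ((-354)·7 − 30·(-49))/514 = -504/257; b = (202·(-49) − 30·(-354))/514 = 361/257.
Residuals: -104/257, -371/257, 647/257, -401/257, 350/257, 330/257, -451/257; SSR = 4524/257.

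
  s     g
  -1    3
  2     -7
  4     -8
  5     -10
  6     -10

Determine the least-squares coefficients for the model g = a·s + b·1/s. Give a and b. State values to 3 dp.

With design matrix X, XᵀX = [[82, 5]; [5, 4969/3600]] and Xᵀg = [-159, -73/6]ᵀ.
Determinant 82·(4969/3600) − 5² = 158729/1800.
a = ((-159)·(4969/3600) − 5·(-73/6))/(158729/1800) = -571071/317458; b = (82·(-73/6) − 5·(-159))/(158729/1800) = -364800/158729.

a = -1.799, b = -2.298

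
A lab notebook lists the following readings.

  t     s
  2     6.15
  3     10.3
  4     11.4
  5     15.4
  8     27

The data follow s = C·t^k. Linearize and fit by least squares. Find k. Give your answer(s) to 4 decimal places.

k = 1.0319

With ln sᵢ as the transformed response and ln tᵢ as the regressor:
XᵀX = [[10.5236, 6.8669]; [6.8669, 5]], rhs = [18.4492, 12.6124]ᵀ  (here Σln t = 6.8669, Σ(ln t)² = 10.5236, Σln s = 12.6124, Σln t·ln s = 18.4492).
Solving (det = 5.4631): k = 1.03189, ln C = 1.10530.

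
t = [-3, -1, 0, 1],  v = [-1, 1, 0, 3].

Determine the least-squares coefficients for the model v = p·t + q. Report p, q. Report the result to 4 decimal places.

Forming AᵀA = [[11, -3]; [-3, 4]] and Aᵀv = [5, 3]ᵀ gives AᵀA·[p, q]ᵀ = Aᵀv.
Δ = 11·4 − (-3)² = 35.
p = (5·4 − (-3)·3)/35 = 29/35; q = (11·3 − (-3)·5)/35 = 48/35.

p = 0.8286, q = 1.3714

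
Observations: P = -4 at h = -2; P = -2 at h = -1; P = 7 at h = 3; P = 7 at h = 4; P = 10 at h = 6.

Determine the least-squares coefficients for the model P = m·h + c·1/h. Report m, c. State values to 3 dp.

m = 1.751, c = 0.685

The normal equations are: 66·m + 5·c = 119;  5·m + (209/144)·c = 39/4.
(Σh·h = 66, Σh·1/h = 5, Σ1/h·1/h = 209/144, Σh·P = 119, Σ1/h·P = 39/4.)
Eliminating c: (209/144)·(row 1) − 5·(row 2) gives (1699/24)·m = (209/144)·119 − 5·(39/4) = 17851/144, so m = 17851/10194.
Then c = ((39/4) − 5·(17851/10194))/(209/144) = 1164/1699.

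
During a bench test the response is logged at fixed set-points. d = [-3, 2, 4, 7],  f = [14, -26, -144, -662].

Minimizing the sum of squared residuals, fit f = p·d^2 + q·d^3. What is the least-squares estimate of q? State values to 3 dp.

q = -1.502

Compute the Gram sums: Σd^2·d^2 = 2754, Σd^2·d^3 = 17620, Σd^3·d^3 = 122538.
And Σd^2·f = -34720, Σd^3·f = -236868.
Normal equations: [[2754, 17620]; [17620, 122538]]·[p, q]ᵀ = [-34720, -236868]ᵀ.
det = 2754·122538 − 17620² = 27005252.
p = ((-34720)·122538 − 17620·(-236868))/27005252 = -20226300/6751313; q = (2754·(-236868) − 17620·(-34720))/27005252 = -10142018/6751313.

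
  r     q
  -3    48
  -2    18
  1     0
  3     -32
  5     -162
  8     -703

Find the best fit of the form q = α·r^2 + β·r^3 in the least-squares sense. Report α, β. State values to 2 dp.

α = 0.97, β = -1.49

MᵀM·[α, β]ᵀ = Mᵀq reads: 4900·α + 35862·β = -48826;  35862·α + 279292·β = -382490.
(Σr^2·r^2 = 4900, Σr^2·r^3 = 35862, Σr^3·r^3 = 279292, Σr^2·q = -48826, Σr^3·q = -382490.)
Δ = 4900·279292 − 35862² = 82447756.
α = ((-48826)·279292 − 35862·(-382490))/82447756 = 20036297/20611939; β = (4900·(-382490) − 35862·(-48826))/82447756 = -30800747/20611939.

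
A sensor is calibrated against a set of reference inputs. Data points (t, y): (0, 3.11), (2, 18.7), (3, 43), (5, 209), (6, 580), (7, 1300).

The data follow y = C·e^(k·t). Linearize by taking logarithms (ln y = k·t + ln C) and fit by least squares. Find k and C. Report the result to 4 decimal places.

k = 0.8576, C = 3.1983

Let Y = ln y. Fitting Y = k·t + ln C by least squares:
Σt = 23.0000, Σ(t)² = 123.0000, Σln y = 26.6998, Σt·ln y = 132.2213.
Equations: 123.0000·k + 23.0000·ln C = 132.2213;  23.0000·k + 6·ln C = 26.6998.
Δ = 123.0000·6 − (23.0000)² = 209.0000; k = (132.2213·6 − 23.0000·26.6998)/209.0000 = 0.85757, ln C = (123.0000·26.6998 − 23.0000·132.2213)/209.0000 = 1.16262, so C = exp(1.16262) = 3.19831.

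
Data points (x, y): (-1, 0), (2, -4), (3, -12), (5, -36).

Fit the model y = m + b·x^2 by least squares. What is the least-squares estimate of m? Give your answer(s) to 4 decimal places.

Normal-equation sums: Σ1 = 4, Σx^2 = 39, Σx^2·x^2 = 723.
For Aᵀy: Σy = -52, Σx^2·y = -1024.
AᵀA·[m, b]ᵀ = Aᵀy becomes [[4, 39]; [39, 723]]·[m, b]ᵀ = [-52, -1024]ᵀ.
Determinant 4·723 − 39² = 1371.
m = ((-52)·723 − 39·(-1024))/1371 = 780/457; b = (4·(-1024) − 39·(-52))/1371 = -2068/1371.

m = 1.7068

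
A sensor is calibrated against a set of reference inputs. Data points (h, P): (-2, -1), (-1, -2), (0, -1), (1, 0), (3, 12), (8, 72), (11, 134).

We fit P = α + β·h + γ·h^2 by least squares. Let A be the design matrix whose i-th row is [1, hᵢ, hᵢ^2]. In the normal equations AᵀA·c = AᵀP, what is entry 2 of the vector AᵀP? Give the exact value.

Entry 2 ↔ basis h, so (AᵀP)_{2} = Σᵢ (h)·Pᵢ = (-2)·(-1) + (-1)·(-2) + (0)·(-1) + (1)·(0) + (3)·(12) + (8)·(72) + (11)·(134) = 2090.

2090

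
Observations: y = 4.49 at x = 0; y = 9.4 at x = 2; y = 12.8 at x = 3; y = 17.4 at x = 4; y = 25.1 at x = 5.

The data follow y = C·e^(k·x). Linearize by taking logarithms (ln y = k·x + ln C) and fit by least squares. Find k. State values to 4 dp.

Taking logs, ln y = k·x + ln C, so regress ln y on x.
XᵀX = [[54.0000, 14.0000]; [14.0000, 5]], rhs = [39.6700, 12.3713]ᵀ  (here Σx = 14.0000, Σ(x)² = 54.0000, Σln y = 12.3713, Σx·ln y = 39.6700).
Δ = 54.0000·5 − (14.0000)² = 74.0000; k = (39.6700·5 − 14.0000·12.3713)/74.0000 = 0.33988, ln C = (54.0000·12.3713 − 14.0000·39.6700)/74.0000 = 1.52261.

k = 0.3399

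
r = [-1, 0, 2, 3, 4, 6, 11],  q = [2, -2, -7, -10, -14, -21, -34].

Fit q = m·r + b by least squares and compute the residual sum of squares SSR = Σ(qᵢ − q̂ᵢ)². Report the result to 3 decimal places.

XᵀX·[m, b]ᵀ = Xᵀq reads: 187·m + 25·b = -602;  25·m + 7·b = -86.
det = 187·7 − 25² = 684.
m = ((-602)·7 − 25·(-86))/684 = -172/57; b = (187·(-86) − 25·(-602))/684 = -86/57.
Residuals: 28/57, -28/57, 31/57, 32/57, -8/19, -79/57, 40/57; SSR = 70/19.

SSR = 3.684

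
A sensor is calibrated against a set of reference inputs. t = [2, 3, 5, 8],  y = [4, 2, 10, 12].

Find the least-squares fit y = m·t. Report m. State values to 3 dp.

m = 1.569

Entries of XᵀX: Σt·t = 102.
For Xᵀy: Σt·y = 160.
m = 160/102 = 1.56863.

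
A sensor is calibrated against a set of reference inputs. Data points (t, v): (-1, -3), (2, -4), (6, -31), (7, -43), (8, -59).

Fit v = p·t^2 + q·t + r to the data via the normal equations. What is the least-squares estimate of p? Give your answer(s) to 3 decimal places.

With design matrix M, MᵀM = [[7810, 1078, 154]; [1078, 154, 22]; [154, 22, 5]] and Mᵀv = [-7018, -964, -140]ᵀ.
Row-reducing yields p = -45/44, q = 615/572, r = -16/13.

p = -1.023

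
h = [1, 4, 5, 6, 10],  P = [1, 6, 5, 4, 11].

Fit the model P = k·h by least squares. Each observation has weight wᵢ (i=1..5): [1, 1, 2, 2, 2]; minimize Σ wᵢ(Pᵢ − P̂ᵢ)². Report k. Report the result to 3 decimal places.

k = 1.012

Sums needed: Σwᵢ·h·h = 339.
Right-hand side: Σwᵢ·h·P = 343.
Normal equations: [[339]]·[k]ᵀ = [343]ᵀ.
k = 343/339 = 1.0118.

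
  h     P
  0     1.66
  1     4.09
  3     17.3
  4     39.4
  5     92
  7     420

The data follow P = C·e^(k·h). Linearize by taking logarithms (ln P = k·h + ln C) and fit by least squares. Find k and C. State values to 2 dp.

k = 0.79, C = 1.73

With ln Pᵢ as the transformed response and hᵢ as the regressor:
XᵀX = [[100.0000, 20.0000]; [20.0000, 6]], rhs = [89.5465, 19.0019]ᵀ  (here Σh = 20.0000, Σ(h)² = 100.0000, Σln P = 19.0019, Σh·ln P = 89.5465).
Slope k = (n·Σh·ln P − Σh·Σln P)/(n·Σ(h)² − (Σh)²) = (6·89.5465 − 20.0000·19.0019)/200.0000 = 0.78621; ln C = (Σln P − k·Σh)/n = 0.54629, so C = exp(0.54629) = 1.72684.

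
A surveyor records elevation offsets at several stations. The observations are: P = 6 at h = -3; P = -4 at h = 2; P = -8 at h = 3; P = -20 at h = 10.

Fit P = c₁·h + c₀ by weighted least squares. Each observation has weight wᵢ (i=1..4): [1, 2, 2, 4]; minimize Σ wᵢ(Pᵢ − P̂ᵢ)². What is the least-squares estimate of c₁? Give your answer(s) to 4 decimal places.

c₁ = -1.9531

Compute the Gram sums: Σwᵢ·h·h = 435, Σwᵢ·h = 47, Σwᵢ·1 = 9.
Right-hand side: Σwᵢ·h·P = -882, Σwᵢ·P = -98.
So AᵀWA·[c₁, c₀]ᵀ = AᵀWP: [[435, 47]; [47, 9]]·[c₁, c₀]ᵀ = [-882, -98]ᵀ.
Determinant 435·9 − 47² = 1706.
c₁ = ((-882)·9 − 47·(-98))/1706 = -1666/853; c₀ = (435·(-98) − 47·(-882))/1706 = -588/853.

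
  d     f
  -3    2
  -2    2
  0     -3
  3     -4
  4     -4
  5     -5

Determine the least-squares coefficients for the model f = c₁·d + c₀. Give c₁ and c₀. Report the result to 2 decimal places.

c₁ = -0.89, c₀ = -0.96

Normal-equation sums: Σd·d = 63, Σd = 7, Σ1 = 6.
Right-hand side: Σd·f = -63, Σf = -12.
Determinant 63·6 − 7² = 329.
c₁ = ((-63)·6 − 7·(-12))/329 = -42/47; c₀ = (63·(-12) − 7·(-63))/329 = -45/47.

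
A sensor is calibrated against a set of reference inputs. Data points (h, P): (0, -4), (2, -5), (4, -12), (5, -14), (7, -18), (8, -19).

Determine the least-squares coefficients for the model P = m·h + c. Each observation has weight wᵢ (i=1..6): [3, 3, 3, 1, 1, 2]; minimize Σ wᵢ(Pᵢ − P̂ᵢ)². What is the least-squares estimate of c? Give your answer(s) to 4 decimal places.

c = -2.9783

Normal-equation sums: Σwᵢ·h·h = 262, Σwᵢ·h = 46, Σwᵢ·1 = 13.
Moment sums: Σwᵢ·h·P = -674, Σwᵢ·P = -133.
MᵀWM·[m, c]ᵀ = MᵀWP becomes [[262, 46]; [46, 13]]·[m, c]ᵀ = [-674, -133]ᵀ.
det = 262·13 − 46² = 1290.
m = ((-674)·13 − 46·(-133))/1290 = -1322/645; c = (262·(-133) − 46·(-674))/1290 = -1921/645.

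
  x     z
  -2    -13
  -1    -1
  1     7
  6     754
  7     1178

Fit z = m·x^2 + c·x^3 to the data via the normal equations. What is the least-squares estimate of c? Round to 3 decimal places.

c = 3.056

Setting ∂/∂m … = 0 gives: 3715·m + 24551·c = 84820;  24551·m + 164371·c = 567030.
(Σx^2·x^2 = 3715, Σx^2·x^3 = 24551, Σx^3·x^3 = 164371, Σx^2·z = 84820, Σx^3·z = 567030.)
det = 3715·164371 − 24551² = 7886664.
m = (84820·164371 − 24551·567030)/7886664 = 10397345/3943332; c = (3715·567030 − 24551·84820)/7886664 = 12050315/3943332.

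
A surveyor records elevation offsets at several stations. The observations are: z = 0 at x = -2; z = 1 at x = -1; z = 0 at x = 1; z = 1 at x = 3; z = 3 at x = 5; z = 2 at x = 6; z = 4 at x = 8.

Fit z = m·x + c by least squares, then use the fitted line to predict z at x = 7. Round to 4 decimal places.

Sums needed: Σx·x = 140, Σx = 20, Σ1 = 7.
Right-hand side: Σx·z = 61, Σz = 11.
Normal equations: [[140, 20]; [20, 7]]·[m, c]ᵀ = [61, 11]ᵀ.
Eliminating c: 7·(row 1) − 20·(row 2) gives 580·m = 7·61 − 20·11 = 207, so m = 207/580.
Then c = (11 − 20·(207/580))/7 = 16/29.
At x = 7: ẑ = (207/580)·(7) + (16/29)·(1) = 61/20.

ẑ = 3.0500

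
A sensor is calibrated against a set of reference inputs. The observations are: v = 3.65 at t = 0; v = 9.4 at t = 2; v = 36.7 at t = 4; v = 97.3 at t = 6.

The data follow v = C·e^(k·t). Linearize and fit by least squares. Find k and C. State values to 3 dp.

Let Y = ln v. Fitting Y = k·t + ln C by least squares:
AᵀA = [[56.0000, 12.0000]; [12.0000, 4]], rhs = [46.3593, 11.7160]ᵀ  (here Σt = 12.0000, Σ(t)² = 56.0000, Σln v = 11.7160, Σt·ln v = 46.3593).
Slope k = (n·Σt·ln v − Σt·Σln v)/(n·Σ(t)² − (Σt)²) = (4·46.3593 − 12.0000·11.7160)/80.0000 = 0.56056; ln C = (Σln v − k·Σt)/n = 1.24731, so C = exp(1.24731) = 3.48097.

k = 0.561, C = 3.481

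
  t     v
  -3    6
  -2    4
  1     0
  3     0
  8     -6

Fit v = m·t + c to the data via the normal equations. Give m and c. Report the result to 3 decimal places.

m = -1.031, c = 2.244

The normal equations are: 87·m + 7·c = -74;  7·m + 5·c = 4.
(Σt·t = 87, Σt = 7, Σ1 = 5, Σt·v = -74, Σv = 4.)
Δ = 87·5 − 7² = 386.
m = ((-74)·5 − 7·4)/386 = -199/193; c = (87·4 − 7·(-74))/386 = 433/193.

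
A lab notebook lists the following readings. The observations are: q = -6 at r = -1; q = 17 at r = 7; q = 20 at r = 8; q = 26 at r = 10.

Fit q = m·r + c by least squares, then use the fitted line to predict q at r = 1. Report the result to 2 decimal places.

Compute the Gram sums: Σr·r = 214, Σr = 24, Σ1 = 4.
For Xᵀq: Σr·q = 545, Σq = 57.
XᵀX·[m, c]ᵀ = Xᵀq becomes [[214, 24]; [24, 4]]·[m, c]ᵀ = [545, 57]ᵀ.
Δ = 214·4 − 24² = 280.
m = (545·4 − 24·57)/280 = 29/10; c = (214·57 − 24·545)/280 = -63/20.
At r = 1: q̂ = (29/10)·(1) + (-63/20)·(1) = -1/4.

q̂ = -0.25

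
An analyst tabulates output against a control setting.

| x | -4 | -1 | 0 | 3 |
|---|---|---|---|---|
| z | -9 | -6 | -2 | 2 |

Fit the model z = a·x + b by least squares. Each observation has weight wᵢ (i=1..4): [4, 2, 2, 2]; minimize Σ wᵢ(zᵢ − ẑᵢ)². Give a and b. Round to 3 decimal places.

a = 1.586, b = -2.897

AᵀWA·[a, b]ᵀ = AᵀWz reads: 84·a + (-12)·b = 168;  (-12)·a + 10·b = -48.
Δ = 84·10 − (-12)² = 696.
a = (168·10 − (-12)·(-48))/696 = 46/29; b = (84·(-48) − (-12)·168)/696 = -84/29.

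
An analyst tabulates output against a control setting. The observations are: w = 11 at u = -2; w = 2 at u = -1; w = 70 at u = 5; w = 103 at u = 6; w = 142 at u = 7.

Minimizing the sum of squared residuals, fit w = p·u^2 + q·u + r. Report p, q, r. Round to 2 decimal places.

Normal-equation sums: Σu^2·u^2 = 4339, Σu^2·u = 675, Σu^2 = 115, Σu·u = 115, Σu = 15, Σ1 = 5.
Moment sums: Σu^2·w = 12462, Σu·w = 1938, Σw = 328.
Row-reducing yields p = 368/121, q = -39/55, r = -269/121.

p = 3.04, q = -0.71, r = -2.22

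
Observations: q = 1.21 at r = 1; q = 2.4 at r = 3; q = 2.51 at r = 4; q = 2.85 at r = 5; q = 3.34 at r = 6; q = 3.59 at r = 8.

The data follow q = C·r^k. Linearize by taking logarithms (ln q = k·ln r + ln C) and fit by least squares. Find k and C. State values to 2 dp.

k = 0.53, C = 1.24

Let Y = ln q. Fitting Y = k·ln r + ln C by least squares:
Σln r = 7.9655, Σ(ln r)² = 13.2535, Σln q = 5.5178, Σln r·ln q = 8.7418.
Normal system: [[13.2535, 7.9655]; [7.9655, 6]]·[k, ln C]ᵀ = [8.7418, 5.5178]ᵀ.
Δ = 13.2535·6 − (7.9655)² = 16.0713; k = (8.7418·6 − 7.9655·5.5178)/16.0713 = 0.52881, ln C = (13.2535·5.5178 − 7.9655·8.7418)/16.0713 = 0.21760, so C = exp(0.21760) = 1.24309.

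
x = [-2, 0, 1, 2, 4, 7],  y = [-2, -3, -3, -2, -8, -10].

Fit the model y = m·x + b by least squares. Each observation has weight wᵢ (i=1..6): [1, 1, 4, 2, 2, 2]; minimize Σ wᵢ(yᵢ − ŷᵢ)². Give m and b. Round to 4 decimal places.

Compute the Gram sums: Σwᵢ·x·x = 146, Σwᵢ·x = 28, Σwᵢ·1 = 12.
For MᵀWy: Σwᵢ·x·y = -220, Σwᵢ·y = -57.
MᵀWM·[m, b]ᵀ = MᵀWy becomes [[146, 28]; [28, 12]]·[m, b]ᵀ = [-220, -57]ᵀ.
det = 146·12 − 28² = 968.
m = ((-220)·12 − 28·(-57))/968 = -261/242; b = (146·(-57) − 28·(-220))/968 = -1081/484.

m = -1.0785, b = -2.2335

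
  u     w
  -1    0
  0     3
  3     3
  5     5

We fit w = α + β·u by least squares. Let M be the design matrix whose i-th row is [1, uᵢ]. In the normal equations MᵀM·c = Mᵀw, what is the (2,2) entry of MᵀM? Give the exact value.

35

Row 2 ↔ basis u, column 2 ↔ basis u, so (MᵀM)_{2,2} = Σᵢ (u)·(u) = (-1)·(-1) + (0)·(0) + (3)·(3) + (5)·(5) = 35.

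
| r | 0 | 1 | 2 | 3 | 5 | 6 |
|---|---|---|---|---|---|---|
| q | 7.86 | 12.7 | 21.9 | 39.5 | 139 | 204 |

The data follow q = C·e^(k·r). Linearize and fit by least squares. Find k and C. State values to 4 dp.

k = 0.5617, C = 7.4763

With ln qᵢ as the transformed response and rᵢ as the regressor:
XᵀX = [[75.0000, 17.0000]; [17.0000, 6]], rhs = [76.3246, 21.6188]ᵀ  (here Σr = 17.0000, Σ(r)² = 75.0000, Σln q = 21.6188, Σr·ln q = 76.3246).
Δ = 75.0000·6 − (17.0000)² = 161.0000; k = (76.3246·6 − 17.0000·21.6188)/161.0000 = 0.56167, ln C = (75.0000·21.6188 − 17.0000·76.3246)/161.0000 = 2.01174, so C = exp(2.01174) = 7.47631.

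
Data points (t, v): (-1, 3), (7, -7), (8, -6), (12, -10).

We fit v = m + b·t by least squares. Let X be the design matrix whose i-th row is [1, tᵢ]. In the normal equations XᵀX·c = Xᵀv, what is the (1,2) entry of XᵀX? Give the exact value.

26

Row 1 ↔ basis 1, column 2 ↔ basis t, so (XᵀX)_{1,2} = Σᵢ t = (1)·(-1) + (1)·(7) + (1)·(8) + (1)·(12) = 26.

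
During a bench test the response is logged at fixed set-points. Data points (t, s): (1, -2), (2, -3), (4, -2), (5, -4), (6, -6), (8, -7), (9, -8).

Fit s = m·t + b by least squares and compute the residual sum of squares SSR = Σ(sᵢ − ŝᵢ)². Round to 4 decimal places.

Entries of MᵀM: Σt·t = 227, Σt = 35, Σ1 = 7.
For Mᵀs: Σt·s = -200, Σs = -32.
MᵀM·[m, b]ᵀ = Mᵀs becomes [[227, 35]; [35, 7]]·[m, b]ᵀ = [-200, -32]ᵀ.
Eliminating b: 7·(row 1) − 35·(row 2) gives 364·m = 7·(-200) − 35·(-32) = -280, so m = -10/13.
Then b = ((-32) − 35·(-10/13))/7 = -66/91.
Residuals: -46/91, -67/91, 164/91, 4/7, -60/91, -11/91, -32/91; SSR = 450/91.

SSR = 4.9451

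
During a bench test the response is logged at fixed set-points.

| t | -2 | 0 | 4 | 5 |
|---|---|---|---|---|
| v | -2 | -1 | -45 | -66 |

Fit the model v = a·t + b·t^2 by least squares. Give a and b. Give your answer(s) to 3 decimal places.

Sums needed: Σt·t = 45, Σt·t^2 = 181, Σt^2·t^2 = 897.
For Xᵀv: Σt·v = -506, Σt^2·v = -2378.
XᵀX·[a, b]ᵀ = Xᵀv becomes [[45, 181]; [181, 897]]·[a, b]ᵀ = [-506, -2378]ᵀ.
Determinant 45·897 − 181² = 7604.
a = ((-506)·897 − 181·(-2378))/7604 = -5866/1901; b = (45·(-2378) − 181·(-506))/7604 = -3856/1901.

a = -3.086, b = -2.028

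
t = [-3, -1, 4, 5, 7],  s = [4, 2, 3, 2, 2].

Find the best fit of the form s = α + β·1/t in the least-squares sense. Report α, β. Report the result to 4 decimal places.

α = 2.6036, β = 0.0246

With design matrix M, MᵀM = [[5, -311/420]; [-311/420, 217681/176400]] and Mᵀs = [13, -797/420]ᵀ.
Eliminating β: (217681/176400)·(row 1) − (-311/420)·(row 2) gives (247921/44100)·α = (217681/176400)·13 − (-311/420)·(-797/420) = 430331/29400, so α = 44517/17098.
Then β = ((-797/420) − (-311/420)·(44517/17098))/(217681/176400) = 210/8549.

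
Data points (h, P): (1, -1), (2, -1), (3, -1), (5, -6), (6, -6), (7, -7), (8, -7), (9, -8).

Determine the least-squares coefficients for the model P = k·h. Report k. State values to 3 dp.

k = -0.926

Normal-equation sums: Σh·h = 269.
And Σh·P = -249.
So AᵀA·[k]ᵀ = AᵀP: [[269]]·[k]ᵀ = [-249]ᵀ.
k = (-249)/269 = -0.925651.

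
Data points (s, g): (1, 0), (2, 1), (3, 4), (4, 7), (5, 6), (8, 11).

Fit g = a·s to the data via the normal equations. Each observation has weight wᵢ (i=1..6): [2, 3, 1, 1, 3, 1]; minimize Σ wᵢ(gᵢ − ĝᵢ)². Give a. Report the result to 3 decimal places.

Compute the Gram sums: Σwᵢ·s·s = 178.
For XᵀWg: Σwᵢ·s·g = 224.
So XᵀWX·[a]ᵀ = XᵀWg: [[178]]·[a]ᵀ = [224]ᵀ.
a = 224/178 = 1.25843.

a = 1.258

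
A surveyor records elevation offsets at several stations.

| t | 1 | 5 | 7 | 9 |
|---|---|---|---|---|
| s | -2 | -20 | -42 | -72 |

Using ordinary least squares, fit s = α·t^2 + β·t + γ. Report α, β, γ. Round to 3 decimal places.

α = -1.057, β = 1.809, γ = -2.734

Entries of AᵀA: Σt^2·t^2 = 9588, Σt^2·t = 1198, Σt^2 = 156, Σt·t = 156, Σt = 22, Σ1 = 4.
Right-hand side: Σt^2·s = -8392, Σt·s = -1044, Σs = -136.
So AᵀA·[α, β, γ]ᵀ = Aᵀs: [[9588, 1198, 156]; [1198, 156, 22]; [156, 22, 4]]·[α, β, γ]ᵀ = [-8392, -1044, -136]ᵀ.
Inverting the 3×3 Gram matrix, [α, β, γ]ᵀ = [-93/88, 199/110, -1203/440]ᵀ.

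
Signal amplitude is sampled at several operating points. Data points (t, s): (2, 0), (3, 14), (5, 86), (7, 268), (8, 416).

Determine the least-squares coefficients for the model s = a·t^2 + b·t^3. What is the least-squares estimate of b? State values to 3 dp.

b = 1.018

Sums needed: Σt^2·t^2 = 7219, Σt^2·t^3 = 52975, Σt^3·t^3 = 396211.
Moment sums: Σt^2·s = 42032, Σt^3·s = 316044.
Normal equations: [[7219, 52975]; [52975, 396211]]·[a, b]ᵀ = [42032, 316044]ᵀ.
Eliminating b: 396211·(row 1) − 52975·(row 2) gives 53896584·a = 396211·42032 − 52975·316044 = -88890148, so a = -22222537/13474146.
Then b = (316044 − 52975·(-22222537/13474146))/396211 = 13719109/13474146.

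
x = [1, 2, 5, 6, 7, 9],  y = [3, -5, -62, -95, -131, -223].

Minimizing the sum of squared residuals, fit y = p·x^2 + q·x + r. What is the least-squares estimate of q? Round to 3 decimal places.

With design matrix M, MᵀM = [[10900, 1422, 196]; [1422, 196, 30]; [196, 30, 6]] and Mᵀy = [-29469, -3811, -513]ᵀ.
Solving the 3×3 system (Gaussian elimination) gives p = -50961/17270, q = 21877/17270, r = 39378/8635.

q = 1.267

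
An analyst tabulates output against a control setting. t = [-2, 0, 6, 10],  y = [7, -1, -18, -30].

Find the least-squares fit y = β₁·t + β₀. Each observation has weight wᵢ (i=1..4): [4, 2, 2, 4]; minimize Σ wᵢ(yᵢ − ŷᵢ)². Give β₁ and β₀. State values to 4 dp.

Entries of MᵀWM: Σwᵢ·t·t = 488, Σwᵢ·t = 44, Σwᵢ·1 = 12.
For MᵀWy: Σwᵢ·t·y = -1472, Σwᵢ·y = -130.
So MᵀWM·[β₁, β₀]ᵀ = MᵀWy: [[488, 44]; [44, 12]]·[β₁, β₀]ᵀ = [-1472, -130]ᵀ.
Determinant 488·12 − 44² = 3920.
β₁ = ((-1472)·12 − 44·(-130))/3920 = -1493/490; β₀ = (488·(-130) − 44·(-1472))/3920 = 83/245.

β₁ = -3.0469, β₀ = 0.3388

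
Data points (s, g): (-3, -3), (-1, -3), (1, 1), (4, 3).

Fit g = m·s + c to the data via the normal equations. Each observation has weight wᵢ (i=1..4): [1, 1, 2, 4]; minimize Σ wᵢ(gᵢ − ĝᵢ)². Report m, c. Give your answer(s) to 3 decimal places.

m = 0.932, c = -0.631

Compute the Gram sums: Σwᵢ·s·s = 76, Σwᵢ·s = 14, Σwᵢ·1 = 8.
For MᵀWg: Σwᵢ·s·g = 62, Σwᵢ·g = 8.
Normal equations: [[76, 14]; [14, 8]]·[m, c]ᵀ = [62, 8]ᵀ.
Eliminating c: 8·(row 1) − 14·(row 2) gives 412·m = 8·62 − 14·8 = 384, so m = 96/103.
Then c = (8 − 14·(96/103))/8 = -65/103.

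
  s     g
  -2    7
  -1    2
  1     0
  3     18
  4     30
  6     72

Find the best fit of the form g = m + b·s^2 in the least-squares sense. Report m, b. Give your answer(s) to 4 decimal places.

m = -1.0539, b = 2.0198

XᵀX·[m, b]ᵀ = Xᵀg reads: 6·m + 67·b = 129;  67·m + 1651·b = 3264.
(Σ1 = 6, Σs^2 = 67, Σs^2·s^2 = 1651, Σg = 129, Σs^2·g = 3264.)
Determinant 6·1651 − 67² = 5417.
m = (129·1651 − 67·3264)/5417 = -5709/5417; b = (6·3264 − 67·129)/5417 = 10941/5417.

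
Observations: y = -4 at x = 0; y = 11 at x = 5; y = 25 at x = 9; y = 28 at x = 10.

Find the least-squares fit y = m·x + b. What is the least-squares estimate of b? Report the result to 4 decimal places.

With design matrix A, AᵀA = [[206, 24]; [24, 4]] and Aᵀy = [560, 60]ᵀ.
Eliminating b: 4·(row 1) − 24·(row 2) gives 248·m = 4·560 − 24·60 = 800, so m = 100/31.
Then b = (60 − 24·(100/31))/4 = -135/31.

b = -4.3548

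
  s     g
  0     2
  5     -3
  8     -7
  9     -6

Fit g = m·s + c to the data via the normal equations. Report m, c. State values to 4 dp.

From the data, Σs·s = 170, Σs = 22, Σ1 = 4.
Moment sums: Σs·g = -125, Σg = -14.
Normal equations: [[170, 22]; [22, 4]]·[m, c]ᵀ = [-125, -14]ᵀ.
Δ = 170·4 − 22² = 196.
m = ((-125)·4 − 22·(-14))/196 = -48/49; c = (170·(-14) − 22·(-125))/196 = 185/98.

m = -0.9796, c = 1.8878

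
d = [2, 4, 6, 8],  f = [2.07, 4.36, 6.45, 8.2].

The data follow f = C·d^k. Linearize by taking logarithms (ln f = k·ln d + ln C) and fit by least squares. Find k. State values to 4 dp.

Linearized form: ln f = k·ln d + ln C. From the 4 transformed points,
Σln d = 5.9506, Σ(ln d)² = 9.9367, Σln f = 6.1682, Σln d·ln f = 10.2610.
Equations: 9.9367·k + 5.9506·ln C = 10.2610;  5.9506·k + 4·ln C = 6.1682.
Solving (det = 4.3368): k = 1.00050, ln C = 0.05366.

k = 1.0005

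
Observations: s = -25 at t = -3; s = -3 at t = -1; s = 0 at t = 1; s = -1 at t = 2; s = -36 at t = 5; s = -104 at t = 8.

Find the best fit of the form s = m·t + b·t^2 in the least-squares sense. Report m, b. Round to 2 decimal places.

Entries of XᵀX: Σt·t = 104, Σt·t^2 = 618, Σt^2·t^2 = 4820.
Right-hand side: Σt·s = -936, Σt^2·s = -7788.
Normal equations: [[104, 618]; [618, 4820]]·[m, b]ᵀ = [-936, -7788]ᵀ.
Eliminating b: 4820·(row 1) − 618·(row 2) gives 119356·m = 4820·(-936) − 618·(-7788) = 301464, so m = 1422/563.
Then b = ((-7788) − 618·(1422/563))/4820 = -1092/563.

m = 2.53, b = -1.94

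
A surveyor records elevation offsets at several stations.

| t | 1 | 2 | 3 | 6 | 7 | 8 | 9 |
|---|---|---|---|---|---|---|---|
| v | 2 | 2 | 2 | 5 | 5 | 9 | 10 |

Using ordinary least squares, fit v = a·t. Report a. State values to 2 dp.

Entries of AᵀA: Σt·t = 244.
Moment sums: Σt·v = 239.
a = 239/244 = 0.979508.

a = 0.98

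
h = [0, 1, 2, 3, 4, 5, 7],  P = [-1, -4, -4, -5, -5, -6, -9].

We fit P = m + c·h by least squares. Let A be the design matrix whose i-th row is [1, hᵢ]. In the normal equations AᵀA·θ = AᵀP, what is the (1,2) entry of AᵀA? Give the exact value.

Row 1 ↔ basis 1, column 2 ↔ basis h, so (AᵀA)_{1,2} = Σᵢ h = (1)·(0) + (1)·(1) + (1)·(2) + (1)·(3) + (1)·(4) + (1)·(5) + (1)·(7) = 22.

22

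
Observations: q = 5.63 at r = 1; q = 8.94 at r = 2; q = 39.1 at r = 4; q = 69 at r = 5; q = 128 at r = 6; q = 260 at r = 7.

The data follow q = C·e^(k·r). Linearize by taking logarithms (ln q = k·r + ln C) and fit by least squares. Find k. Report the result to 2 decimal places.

k = 0.65

Taking logs, ln q = k·r + ln C, so regress ln q on r.
Σr = 25.0000, Σ(r)² = 131.0000, Σln q = 22.2316, Σr·ln q = 109.9812.
Equations: 131.0000·k + 25.0000·ln C = 109.9812;  25.0000·k + 6·ln C = 22.2316.
Solving (det = 161.0000): k = 0.64657, ln C = 1.01124.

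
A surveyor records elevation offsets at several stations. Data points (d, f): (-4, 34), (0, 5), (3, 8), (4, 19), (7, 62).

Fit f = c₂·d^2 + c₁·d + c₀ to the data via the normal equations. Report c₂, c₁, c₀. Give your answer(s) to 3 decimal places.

Compute the Gram sums: Σd^2·d^2 = 2994, Σd^2·d = 370, Σd^2 = 90, Σd·d = 90, Σd = 10, Σ1 = 5.
Right-hand side: Σd^2·f = 3958, Σd·f = 398, Σf = 128.
Row-reducing yields c₂ = 1110/751, c₁ = -7447/3755, c₀ = 11122/3755.

c₂ = 1.478, c₁ = -1.983, c₀ = 2.962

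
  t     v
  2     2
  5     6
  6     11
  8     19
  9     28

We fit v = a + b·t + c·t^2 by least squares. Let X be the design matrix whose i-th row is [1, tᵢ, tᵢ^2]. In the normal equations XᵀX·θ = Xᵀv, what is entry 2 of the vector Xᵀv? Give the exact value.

504

Entry 2 ↔ basis t, so (Xᵀv)_{2} = Σᵢ (t)·vᵢ = (2)·(2) + (5)·(6) + (6)·(11) + (8)·(19) + (9)·(28) = 504.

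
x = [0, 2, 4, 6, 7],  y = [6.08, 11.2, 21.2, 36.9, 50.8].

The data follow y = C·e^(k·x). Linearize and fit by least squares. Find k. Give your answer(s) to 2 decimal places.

k = 0.30

With ln yᵢ as the transformed response and xᵢ as the regressor:
XᵀX = [[105.0000, 19.0000]; [19.0000, 5]], rhs = [66.1924, 14.8110]ᵀ  (here Σx = 19.0000, Σ(x)² = 105.0000, Σln y = 14.8110, Σx·ln y = 66.1924).
Δ = 105.0000·5 − (19.0000)² = 164.0000; k = (66.1924·5 − 19.0000·14.8110)/164.0000 = 0.30215, ln C = (105.0000·14.8110 − 19.0000·66.1924)/164.0000 = 1.81404.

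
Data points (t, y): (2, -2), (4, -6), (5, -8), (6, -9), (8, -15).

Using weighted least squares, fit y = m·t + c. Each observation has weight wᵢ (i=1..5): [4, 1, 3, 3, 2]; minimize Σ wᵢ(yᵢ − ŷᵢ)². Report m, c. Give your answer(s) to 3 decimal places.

m = -2.047, c = 2.299

The normal equations are: 343·m + 61·c = -562;  61·m + 13·c = -95.
Eliminating c: 13·(row 1) − 61·(row 2) gives 738·m = 13·(-562) − 61·(-95) = -1511, so m = -1511/738.
Then c = ((-95) − 61·(-1511/738))/13 = 1697/738.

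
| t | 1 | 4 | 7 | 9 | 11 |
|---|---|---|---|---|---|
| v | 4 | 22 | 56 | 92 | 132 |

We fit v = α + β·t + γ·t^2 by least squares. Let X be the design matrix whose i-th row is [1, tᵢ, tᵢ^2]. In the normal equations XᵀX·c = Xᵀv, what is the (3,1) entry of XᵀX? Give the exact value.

Row 3 ↔ basis t^2, column 1 ↔ basis 1, so (XᵀX)_{3,1} = Σᵢ t^2 = (1)·(1) + (16)·(1) + (49)·(1) + (81)·(1) + (121)·(1) = 268.

268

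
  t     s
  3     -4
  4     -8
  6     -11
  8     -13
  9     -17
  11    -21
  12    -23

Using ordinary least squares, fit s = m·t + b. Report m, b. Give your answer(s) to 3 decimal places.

m = -2.002, b = 1.301

Setting ∂/∂m … = 0 gives: 471·m + 53·b = -874;  53·m + 7·b = -97.
Δ = 471·7 − 53² = 488.
m = ((-874)·7 − 53·(-97))/488 = -977/488; b = (471·(-97) − 53·(-874))/488 = 635/488.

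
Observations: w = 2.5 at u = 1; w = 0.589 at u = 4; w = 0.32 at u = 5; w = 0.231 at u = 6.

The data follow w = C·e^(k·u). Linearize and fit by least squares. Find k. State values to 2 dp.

k = -0.49

With ln wᵢ as the transformed response and uᵢ as the regressor:
XᵀX = [[78.0000, 16.0000]; [16.0000, 4]], rhs = [-15.6902, -2.2178]ᵀ  (here Σu = 16.0000, Σ(u)² = 78.0000, Σln w = -2.2178, Σu·ln w = -15.6902).
Solving (det = 56.0000): k = -0.48707, ln C = 1.39383.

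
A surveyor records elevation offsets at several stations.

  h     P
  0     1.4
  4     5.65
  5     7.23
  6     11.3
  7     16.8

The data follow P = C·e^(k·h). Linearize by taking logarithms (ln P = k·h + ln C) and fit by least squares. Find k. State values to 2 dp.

k = 0.35

With ln Pᵢ as the transformed response and hᵢ as the regressor:
XᵀX = [[126.0000, 22.0000]; [22.0000, 5]], rhs = [51.1163, 9.2925]ᵀ  (here Σh = 22.0000, Σ(h)² = 126.0000, Σln P = 9.2925, Σh·ln P = 51.1163).
Solving (det = 146.0000): k = 0.35031, ln C = 0.31714.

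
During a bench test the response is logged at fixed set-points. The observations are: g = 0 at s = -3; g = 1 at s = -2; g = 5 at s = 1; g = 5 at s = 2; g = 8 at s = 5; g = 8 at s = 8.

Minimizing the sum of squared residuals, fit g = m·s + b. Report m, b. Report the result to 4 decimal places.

Compute the Gram sums: Σs·s = 107, Σs = 11, Σ1 = 6.
For Mᵀg: Σs·g = 117, Σg = 27.
So MᵀM·[m, b]ᵀ = Mᵀg: [[107, 11]; [11, 6]]·[m, b]ᵀ = [117, 27]ᵀ.
Eliminating b: 6·(row 1) − 11·(row 2) gives 521·m = 6·117 − 11·27 = 405, so m = 405/521.
Then b = (27 − 11·(405/521))/6 = 1602/521.

m = 0.7774, b = 3.0749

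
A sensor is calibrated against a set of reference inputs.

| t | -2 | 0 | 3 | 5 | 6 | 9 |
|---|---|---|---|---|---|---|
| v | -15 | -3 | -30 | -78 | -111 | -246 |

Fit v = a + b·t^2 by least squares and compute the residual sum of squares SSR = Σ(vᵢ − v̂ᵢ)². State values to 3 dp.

Setting ∂/∂a … = 0 gives: 6·a + 155·b = -483;  155·a + 8579·b = -26202.
Determinant 6·8579 − 155² = 27449.
a = ((-483)·8579 − 155·(-26202))/27449 = -3; b = (6·(-26202) − 155·(-483))/27449 = -3.
Residuals: 0, 0, 0, 0, 0, 0; SSR = 0.

SSR = 0.000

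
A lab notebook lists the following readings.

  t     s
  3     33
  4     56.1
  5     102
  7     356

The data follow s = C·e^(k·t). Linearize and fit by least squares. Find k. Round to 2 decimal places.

Linearized form: ln s = k·t + ln C. From the 4 transformed points,
XᵀX = [[99.0000, 19.0000]; [19.0000, 4]], rhs = [90.8474, 18.0235]ᵀ  (here Σt = 19.0000, Σ(t)² = 99.0000, Σln s = 18.0235, Σt·ln s = 90.8474).
Slope k = (n·Σt·ln s − Σt·Σln s)/(n·Σ(t)² − (Σt)²) = (4·90.8474 − 19.0000·18.0235)/35.0000 = 0.59835; ln C = (Σln s − k·Σt)/n = 1.66371.

k = 0.60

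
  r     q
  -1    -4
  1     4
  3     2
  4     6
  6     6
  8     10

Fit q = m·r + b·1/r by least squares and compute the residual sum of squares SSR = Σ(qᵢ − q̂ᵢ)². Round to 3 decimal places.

SSR = 7.590

The normal equations are: 127·m + 6·b = 154;  6·m + (1277/576)·b = 149/12.
(Σr·r = 127, Σr·1/r = 6, Σ1/r·1/r = 1277/576, Σr·q = 154, Σ1/r·q = 149/12.)
det = 127·(1277/576) − 6² = 141443/576.
m = (154·(1277/576) − 6·(149/12))/(141443/576) = 153746/141443; b = (127·(149/12) − 6·154)/(141443/576) = 376080/141443.
Residuals: -35946/141443, 35946/141443, -303712/141443, 139654/141443, -136498/141443, 137452/141443; SSR = 1073600/141443.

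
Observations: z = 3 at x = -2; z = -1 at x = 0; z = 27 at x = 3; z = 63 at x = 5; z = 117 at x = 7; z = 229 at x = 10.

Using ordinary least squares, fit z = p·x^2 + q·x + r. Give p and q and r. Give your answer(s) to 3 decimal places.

p = 2.033, q = 2.571, r = -0.224

Setting ∂/∂p … = 0 gives: 13123·p + 1487·q + 187·r = 30463;  1487·p + 187·q + 23·r = 3499;  187·p + 23·q + 6·r = 438.
(Σx^2·x^2 = 13123, Σx^2·x = 1487, Σx^2 = 187, Σx·x = 187, Σx = 23, Σ1 = 6, Σx^2·z = 30463, Σx·z = 3499, Σz = 438.)
Row-reducing yields p = 97456/47931, q = 123208/47931, r = -3571/15977.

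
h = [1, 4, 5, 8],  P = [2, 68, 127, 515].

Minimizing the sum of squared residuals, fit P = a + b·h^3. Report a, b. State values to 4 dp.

a = 2.1814, b = 1.0018

Forming XᵀX = [[4, 702]; [702, 281866]] and XᵀP = [712, 283909]ᵀ gives XᵀX·[a, b]ᵀ = XᵀP.
Determinant 4·281866 − 702² = 634660.
a = (712·281866 − 702·283909)/634660 = 53249/24410; b = (4·283909 − 702·712)/634660 = 158953/158665.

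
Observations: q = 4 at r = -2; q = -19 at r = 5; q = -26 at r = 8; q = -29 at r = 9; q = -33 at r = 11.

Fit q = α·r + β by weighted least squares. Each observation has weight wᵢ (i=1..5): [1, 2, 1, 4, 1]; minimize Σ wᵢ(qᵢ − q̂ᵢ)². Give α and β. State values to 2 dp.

The normal system MᵀWM·[α, β]ᵀ = MᵀWq is [[563, 63]; [63, 9]]·[α, β]ᵀ = [-1813, -209]ᵀ.
Δ = 563·9 − 63² = 1098.
α = ((-1813)·9 − 63·(-209))/1098 = -175/61; β = (563·(-209) − 63·(-1813))/1098 = -1724/549.

α = -2.87, β = -3.14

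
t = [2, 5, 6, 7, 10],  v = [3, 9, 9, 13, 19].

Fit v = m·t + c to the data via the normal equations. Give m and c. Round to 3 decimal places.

The normal equations are: 214·m + 30·c = 386;  30·m + 5·c = 53.
(Σt·t = 214, Σt = 30, Σ1 = 5, Σt·v = 386, Σv = 53.)
Eliminating c: 5·(row 1) − 30·(row 2) gives 170·m = 5·386 − 30·53 = 340, so m = 2.
Then c = (53 − 30·2)/5 = -7/5.

m = 2.000, c = -1.400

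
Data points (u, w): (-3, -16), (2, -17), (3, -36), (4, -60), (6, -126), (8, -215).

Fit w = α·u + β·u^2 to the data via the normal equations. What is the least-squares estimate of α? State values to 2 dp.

From the data, Σu·u = 138, Σu·u^2 = 800, Σu^2·u^2 = 5826.
Moment sums: Σu·w = -2810, Σu^2·w = -19792.
Eliminating β: 5826·(row 1) − 800·(row 2) gives 163988·α = 5826·(-2810) − 800·(-19792) = -537460, so α = -12215/3727.
Then β = ((-19792) − 800·(-12215/3727))/5826 = -10984/3727.

α = -3.28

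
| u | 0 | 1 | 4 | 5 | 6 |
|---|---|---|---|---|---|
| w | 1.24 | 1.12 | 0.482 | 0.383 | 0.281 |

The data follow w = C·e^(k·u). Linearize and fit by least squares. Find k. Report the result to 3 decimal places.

Linearized form: ln w = k·u + ln C. From the 5 transformed points,
Σu = 16.0000, Σ(u)² = 78.0000, Σln w = -2.6305, Σu·ln w = -15.2209.
Equations: 78.0000·k + 16.0000·ln C = -15.2209;  16.0000·k + 5·ln C = -2.6305.
Δ = 78.0000·5 − (16.0000)² = 134.0000; k = (-15.2209·5 − 16.0000·-2.6305)/134.0000 = -0.25386, ln C = (78.0000·-2.6305 − 16.0000·-15.2209)/134.0000 = 0.28624.

k = -0.254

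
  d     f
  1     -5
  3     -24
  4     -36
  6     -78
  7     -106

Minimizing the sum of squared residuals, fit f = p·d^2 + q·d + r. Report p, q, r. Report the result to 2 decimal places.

p = -2.04, q = -0.33, r = -3.04

Compute the Gram sums: Σd^2·d^2 = 4035, Σd^2·d = 651, Σd^2 = 111, Σd·d = 111, Σd = 21, Σ1 = 5.
For Aᵀf: Σd^2·f = -8799, Σd·f = -1431, Σf = -249.
So AᵀA·[p, q, r]ᵀ = Aᵀf: [[4035, 651, 111]; [651, 111, 21]; [111, 21, 5]]·[p, q, r]ᵀ = [-8799, -1431, -249]ᵀ.
Inverting the 3×3 Gram matrix, [p, q, r]ᵀ = [-472/231, -1/3, -234/77]ᵀ.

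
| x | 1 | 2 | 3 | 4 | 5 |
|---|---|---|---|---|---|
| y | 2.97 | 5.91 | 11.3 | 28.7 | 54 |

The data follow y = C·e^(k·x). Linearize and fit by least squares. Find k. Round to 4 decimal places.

Let Y = ln y. Fitting Y = k·x + ln C by least squares:
Σx = 15.0000, Σ(x)² = 55.0000, Σln y = 12.6359, Σx·ln y = 45.2888.
Equations: 55.0000·k + 15.0000·ln C = 45.2888;  15.0000·k + 5·ln C = 12.6359.
Slope k = (n·Σx·ln y − Σx·Σln y)/(n·Σ(x)² − (Σx)²) = (5·45.2888 − 15.0000·12.6359)/50.0000 = 0.73811; ln C = (Σln y − k·Σx)/n = 0.31285.

k = 0.7381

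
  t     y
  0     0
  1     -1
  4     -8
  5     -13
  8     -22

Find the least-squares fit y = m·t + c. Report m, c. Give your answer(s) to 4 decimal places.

The normal equations are: 106·m + 18·c = -274;  18·m + 5·c = -44.
(Σt·t = 106, Σt = 18, Σ1 = 5, Σt·y = -274, Σy = -44.)
Eliminating c: 5·(row 1) − 18·(row 2) gives 206·m = 5·(-274) − 18·(-44) = -578, so m = -289/103.
Then c = ((-44) − 18·(-289/103))/5 = 134/103.

m = -2.8058, c = 1.3010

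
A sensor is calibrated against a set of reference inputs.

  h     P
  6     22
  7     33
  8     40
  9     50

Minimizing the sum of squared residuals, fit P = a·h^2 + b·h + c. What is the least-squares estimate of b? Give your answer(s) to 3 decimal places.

b = 12.850

With design matrix A, AᵀA = [[14354, 1800, 230]; [1800, 230, 30]; [230, 30, 4]] and AᵀP = [9019, 1133, 145]ᵀ.
Inverting the 3×3 Gram matrix, [a, b, c]ᵀ = [-1/4, 257/20, -183/4]ᵀ.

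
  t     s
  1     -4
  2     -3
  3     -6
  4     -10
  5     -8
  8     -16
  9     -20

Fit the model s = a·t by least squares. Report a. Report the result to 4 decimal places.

a = -2.0800

Compute the Gram sums: Σt·t = 200.
Moment sums: Σt·s = -416.
Normal equations: [[200]]·[a]ᵀ = [-416]ᵀ.
a = (-416)/200 = -2.08.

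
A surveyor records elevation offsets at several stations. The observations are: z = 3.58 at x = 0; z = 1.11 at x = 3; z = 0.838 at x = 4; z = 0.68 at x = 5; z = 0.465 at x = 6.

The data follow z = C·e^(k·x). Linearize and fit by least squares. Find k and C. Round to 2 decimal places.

k = -0.34, C = 3.37

Let Y = ln z. Fitting Y = k·x + ln C by least squares:
Σx = 18.0000, Σ(x)² = 86.0000, Σln z = 0.0516, Σx·ln z = -6.9165.
Normal system: [[86.0000, 18.0000]; [18.0000, 5]]·[k, ln C]ᵀ = [-6.9165, 0.0516]ᵀ.
Slope k = (n·Σx·ln z − Σx·Σln z)/(n·Σ(x)² − (Σx)²) = (5·-6.9165 − 18.0000·0.0516)/106.0000 = -0.33501; ln C = (Σln z − k·Σx)/n = 1.21637, so C = exp(1.21637) = 3.37490.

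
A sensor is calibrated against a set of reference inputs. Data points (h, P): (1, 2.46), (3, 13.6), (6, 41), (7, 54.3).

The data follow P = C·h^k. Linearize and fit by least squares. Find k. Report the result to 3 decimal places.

Taking logs, ln P = k·ln h + ln C, so regress ln P on ln h.
Σln h = 4.8363, Σ(ln h)² = 8.2039, Σln P = 11.2183, Σln h·ln P = 17.2943.
Equations: 8.2039·k + 4.8363·ln C = 17.2943;  4.8363·k + 4·ln C = 11.2183.
Solving (det = 9.4260): k = 1.58307, ln C = 0.89054.

k = 1.583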